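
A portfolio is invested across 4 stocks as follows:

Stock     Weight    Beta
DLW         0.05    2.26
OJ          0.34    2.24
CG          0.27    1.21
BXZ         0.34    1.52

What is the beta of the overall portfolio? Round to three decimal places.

1.718

β_P = Σ w_i β_i = 0.05×2.26 + 0.34×2.24 + 0.27×1.21 + 0.34×1.52 = 1.7181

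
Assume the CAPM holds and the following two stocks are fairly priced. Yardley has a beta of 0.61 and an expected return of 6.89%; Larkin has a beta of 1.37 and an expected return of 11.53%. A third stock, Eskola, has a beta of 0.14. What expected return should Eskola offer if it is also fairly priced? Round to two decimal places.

MRP (SML slope) = (11.53% − 6.89%) / (1.37 − 0.61) = 4.64% / 0.76 = 6.1053%
R_f (intercept) = 6.89% − 0.61 × 6.1053% = 3.1658%
E(R_Eskola) = R_f + β × MRP = 3.1658% + 0.14 × 6.1053% = 4.02%

4.02%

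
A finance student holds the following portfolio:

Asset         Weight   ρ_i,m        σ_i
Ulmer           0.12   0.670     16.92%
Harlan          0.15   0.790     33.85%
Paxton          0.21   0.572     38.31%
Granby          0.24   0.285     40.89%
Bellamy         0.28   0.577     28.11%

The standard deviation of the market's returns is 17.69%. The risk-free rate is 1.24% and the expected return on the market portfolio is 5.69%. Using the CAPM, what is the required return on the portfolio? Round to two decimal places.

β_Ulmer = 0.670 × 16.92% / 17.69% = 0.6408
β_Harlan = 0.790 × 33.85% / 17.69% = 1.5117
β_Paxton = 0.572 × 38.31% / 17.69% = 1.2387
β_Granby = 0.285 × 40.89% / 17.69% = 0.6588
β_Bellamy = 0.577 × 28.11% / 17.69% = 0.9169
β_P = Σ w_i β_i = 0.12×0.6408 + 0.15×1.5117 + 0.21×1.2387 + 0.24×0.6588 + 0.28×0.9169 = 0.9786
MRP = 5.69% − 1.24% = 4.45%
E(R_P) = R_f + β_P × MRP = 1.24% + 0.9786 × 4.45% = 5.59%

5.59%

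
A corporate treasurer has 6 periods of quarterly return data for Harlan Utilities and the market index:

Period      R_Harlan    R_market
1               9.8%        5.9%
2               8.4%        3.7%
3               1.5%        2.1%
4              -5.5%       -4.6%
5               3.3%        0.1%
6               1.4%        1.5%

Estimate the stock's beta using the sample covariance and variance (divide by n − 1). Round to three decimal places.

Mean R_i = (9.8 + 8.4 + 1.5 − 5.5 + 3.3 + 1.4) / 6 = 3.1500%
Mean R_m = (5.9 + 3.7 + 2.1 − 4.6 + 0.1 + 1.5) / 6 = 1.4500%
Σ(R_i − R̄_i)(R_m − R̄_m) = 92.3750  ⇒  Cov = 92.3750 / 5 = 18.4750
Σ(R_m − R̄_m)² = 63.7150  ⇒  Var(R_m) = 63.7150 / 5 = 12.7430
β = Cov / Var(R_m) = 18.4750 / 12.7430 = 1.4498

1.450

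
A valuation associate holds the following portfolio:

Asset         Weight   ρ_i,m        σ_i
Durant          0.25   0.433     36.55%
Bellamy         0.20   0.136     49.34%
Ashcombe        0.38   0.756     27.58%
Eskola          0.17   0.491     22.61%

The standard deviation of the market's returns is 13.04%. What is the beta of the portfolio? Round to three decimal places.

β_Durant = 0.433 × 36.55% / 13.04% = 1.2137
β_Bellamy = 0.136 × 49.34% / 13.04% = 0.5146
β_Ashcombe = 0.756 × 27.58% / 13.04% = 1.5990
β_Eskola = 0.491 × 22.61% / 13.04% = 0.8513
β_P = Σ w_i β_i = 0.25×1.2137 + 0.20×0.5146 + 0.38×1.5990 + 0.17×0.8513 = 1.1587

1.159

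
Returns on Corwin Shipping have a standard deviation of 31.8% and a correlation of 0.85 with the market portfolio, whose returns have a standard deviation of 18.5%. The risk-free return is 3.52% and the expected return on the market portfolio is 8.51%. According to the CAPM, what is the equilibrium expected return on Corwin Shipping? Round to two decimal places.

10.81%

β = ρ × σ_i / σ_m = 0.85 × 31.8% / 18.5% = 1.4611
MRP = 8.51% − 3.52% = 4.99%
E(R) = 3.52% + 1.4611 × 4.99% = 10.81%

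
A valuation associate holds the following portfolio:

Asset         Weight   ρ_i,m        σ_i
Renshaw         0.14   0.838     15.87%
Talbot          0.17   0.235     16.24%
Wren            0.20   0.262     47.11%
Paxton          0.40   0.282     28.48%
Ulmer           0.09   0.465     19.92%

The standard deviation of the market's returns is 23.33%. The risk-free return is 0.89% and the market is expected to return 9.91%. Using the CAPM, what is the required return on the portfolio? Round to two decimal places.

β_Renshaw = 0.838 × 15.87% / 23.33% = 0.5700
β_Talbot = 0.235 × 16.24% / 23.33% = 0.1636
β_Wren = 0.262 × 47.11% / 23.33% = 0.5291
β_Paxton = 0.282 × 28.48% / 23.33% = 0.3443
β_Ulmer = 0.465 × 19.92% / 23.33% = 0.3970
β_P = Σ w_i β_i = 0.14×0.5700 + 0.17×0.1636 + 0.20×0.5291 + 0.40×0.3443 + 0.09×0.3970 = 0.3869
MRP = 9.91% − 0.89% = 9.02%
E(R_P) = R_f + β_P × MRP = 0.89% + 0.3869 × 9.02% = 4.38%

4.38%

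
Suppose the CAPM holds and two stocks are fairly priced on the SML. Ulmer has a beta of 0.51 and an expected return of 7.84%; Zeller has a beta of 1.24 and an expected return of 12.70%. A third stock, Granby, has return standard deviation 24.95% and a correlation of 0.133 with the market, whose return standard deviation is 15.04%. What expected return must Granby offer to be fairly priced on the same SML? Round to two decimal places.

MRP = (12.70% − 7.84%) / (1.24 − 0.51) = 6.6575%
R_f = 7.84% − 0.51 × 6.6575% = 4.4447%
β_Granby = ρ·σ_i/σ_m = 0.133 × 24.95 / 15.04 = 0.2206
E(R_Granby) = R_f + β × MRP = 4.4447% + 0.2206 × 6.6575% = 5.91%

5.91%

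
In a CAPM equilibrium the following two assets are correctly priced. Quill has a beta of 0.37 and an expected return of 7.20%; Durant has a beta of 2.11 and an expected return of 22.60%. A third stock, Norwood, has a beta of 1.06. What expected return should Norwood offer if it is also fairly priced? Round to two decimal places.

13.31%

MRP (SML slope) = (22.60% − 7.20%) / (2.11 − 0.37) = 15.40% / 1.74 = 8.8506%
R_f (intercept) = 7.20% − 0.37 × 8.8506% = 3.9253%
E(R_Norwood) = R_f + β × MRP = 3.9253% + 1.06 × 8.8506% = 13.31%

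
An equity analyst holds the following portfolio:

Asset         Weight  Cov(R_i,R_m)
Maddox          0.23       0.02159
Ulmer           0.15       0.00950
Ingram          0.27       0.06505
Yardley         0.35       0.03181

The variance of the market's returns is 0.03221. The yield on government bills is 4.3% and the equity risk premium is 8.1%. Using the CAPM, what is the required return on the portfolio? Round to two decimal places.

β_Maddox = 0.02159 / 0.03221 = 0.6703
β_Ulmer = 0.00950 / 0.03221 = 0.2949
β_Ingram = 0.06505 / 0.03221 = 2.0196
β_Yardley = 0.03181 / 0.03221 = 0.9876
β_P = Σ w_i β_i = 0.23×0.6703 + 0.15×0.2949 + 0.27×2.0196 + 0.35×0.9876 = 1.0894
E(R_P) = R_f + β_P × MRP = 4.3% + 1.0894 × 8.1% = 13.12%

13.12%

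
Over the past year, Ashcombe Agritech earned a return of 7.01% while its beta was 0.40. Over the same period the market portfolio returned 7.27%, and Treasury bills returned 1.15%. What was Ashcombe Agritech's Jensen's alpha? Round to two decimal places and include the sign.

Market excess return = 7.27% − 1.15% = 6.12%
CAPM benchmark = R_f + β(R_m − R_f) = 1.15% + 0.40 × 6.12% = 3.5980%
α = actual − benchmark = 7.01% − 3.5980% = +3.41%

+3.41%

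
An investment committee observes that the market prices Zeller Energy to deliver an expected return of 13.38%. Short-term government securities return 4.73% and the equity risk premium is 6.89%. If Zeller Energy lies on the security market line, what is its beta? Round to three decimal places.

1.255

β = (E(R) − R_f) / MRP = (13.38% − 4.73%) / 6.89% = 8.65% / 6.89% = 1.255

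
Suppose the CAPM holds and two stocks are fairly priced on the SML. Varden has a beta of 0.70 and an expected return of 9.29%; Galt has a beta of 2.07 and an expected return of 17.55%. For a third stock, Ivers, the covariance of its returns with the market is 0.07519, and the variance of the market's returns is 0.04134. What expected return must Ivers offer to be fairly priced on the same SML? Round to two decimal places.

MRP = (17.55% − 9.29%) / (2.07 − 0.70) = 6.0292%
R_f = 9.29% − 0.70 × 6.0292% = 5.0696%
β_Ivers = Cov / Var(R_m) = 0.07519 / 0.04134 = 1.8188
E(R_Ivers) = R_f + β × MRP = 5.0696% + 1.8188 × 6.0292% = 16.04%

16.04%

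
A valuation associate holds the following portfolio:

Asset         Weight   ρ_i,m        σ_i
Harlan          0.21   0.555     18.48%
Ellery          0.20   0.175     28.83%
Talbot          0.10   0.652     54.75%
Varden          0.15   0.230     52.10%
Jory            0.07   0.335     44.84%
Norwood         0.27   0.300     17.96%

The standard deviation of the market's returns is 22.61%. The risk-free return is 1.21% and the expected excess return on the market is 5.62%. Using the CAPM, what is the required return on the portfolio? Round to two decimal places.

3.95%

β_Harlan = 0.555 × 18.48% / 22.61% = 0.4536
β_Ellery = 0.175 × 28.83% / 22.61% = 0.2231
β_Talbot = 0.652 × 54.75% / 22.61% = 1.5788
β_Varden = 0.230 × 52.10% / 22.61% = 0.5300
β_Jory = 0.335 × 44.84% / 22.61% = 0.6644
β_Norwood = 0.300 × 17.96% / 22.61% = 0.2383
β_P = Σ w_i β_i = 0.21×0.4536 + 0.20×0.2231 + 0.10×1.5788 + 0.15×0.5300 + 0.07×0.6644 + 0.27×0.2383 = 0.4881
E(R_P) = R_f + β_P × MRP = 1.21% + 0.4881 × 5.62% = 3.95%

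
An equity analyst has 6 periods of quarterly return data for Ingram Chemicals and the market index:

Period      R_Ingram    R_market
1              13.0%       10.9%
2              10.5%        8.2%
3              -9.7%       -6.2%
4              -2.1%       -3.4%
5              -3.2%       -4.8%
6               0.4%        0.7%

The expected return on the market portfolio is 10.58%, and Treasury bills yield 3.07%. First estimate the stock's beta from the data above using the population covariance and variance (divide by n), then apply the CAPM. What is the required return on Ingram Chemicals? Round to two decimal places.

Mean R_i = (13.0 + 10.5 − 9.7 − 2.1 − 3.2 + 0.4) / 6 = 1.4833%
Mean R_m = (10.9 + 8.2 − 6.2 − 3.4 − 4.8 + 0.7) / 6 = 0.9000%
Σ(R_i − R̄_i)(R_m − R̄_m) = 302.7100  ⇒  Cov = 302.7100 / 6 = 50.4517
Σ(R_m − R̄_m)² = 254.7200  ⇒  Var(R_m) = 254.7200 / 6 = 42.4533
β = Cov / Var(R_m) = 50.4517 / 42.4533 = 1.1884
MRP = 10.58% − 3.07% = 7.51%
E(R) = R_f + β × MRP = 3.07% + 1.1884 × 7.51% = 11.99%

11.99%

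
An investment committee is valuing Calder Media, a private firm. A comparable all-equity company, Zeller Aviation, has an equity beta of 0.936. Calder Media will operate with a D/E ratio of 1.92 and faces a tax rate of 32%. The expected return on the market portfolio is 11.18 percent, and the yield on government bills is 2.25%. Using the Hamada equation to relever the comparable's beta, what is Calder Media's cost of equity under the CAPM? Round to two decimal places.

β_L = β_U × [1 + (1 − t)(D/E)] = 0.936 × [1 + (1 − 0.32) × 1.92]
    = 0.936 × [1 + 0.68 × 1.92] = 0.936 × 2.3056 = 2.1580
MRP = 11.18% − 2.25% = 8.93%
E(R) = R_f + β_L × MRP = 2.25% + 2.1580 × 8.93% = 21.52%

21.52%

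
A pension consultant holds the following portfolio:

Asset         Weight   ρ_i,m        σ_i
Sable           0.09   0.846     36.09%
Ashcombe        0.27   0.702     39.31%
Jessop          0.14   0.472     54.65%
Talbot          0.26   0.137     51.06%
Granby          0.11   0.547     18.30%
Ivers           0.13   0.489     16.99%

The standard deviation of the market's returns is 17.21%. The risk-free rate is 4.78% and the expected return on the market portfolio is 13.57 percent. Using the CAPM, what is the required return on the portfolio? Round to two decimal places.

13.88%

β_Sable = 0.846 × 36.09% / 17.21% = 1.7741
β_Ashcombe = 0.702 × 39.31% / 17.21% = 1.6035
β_Jessop = 0.472 × 54.65% / 17.21% = 1.4988
β_Talbot = 0.137 × 51.06% / 17.21% = 0.4065
β_Granby = 0.547 × 18.30% / 17.21% = 0.5816
β_Ivers = 0.489 × 16.99% / 17.21% = 0.4827
β_P = Σ w_i β_i = 0.09×1.7741 + 0.27×1.6035 + 0.14×1.4988 + 0.26×0.4065 + 0.11×0.5816 + 0.13×0.4827 = 1.0349
MRP = 13.57% − 4.78% = 8.79%
E(R_P) = R_f + β_P × MRP = 4.78% + 1.0349 × 8.79% = 13.88%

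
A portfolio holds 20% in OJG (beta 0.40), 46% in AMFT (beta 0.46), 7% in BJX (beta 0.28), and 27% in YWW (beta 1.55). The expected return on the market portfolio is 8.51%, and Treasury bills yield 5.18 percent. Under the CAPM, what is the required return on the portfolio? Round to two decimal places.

7.61%

β_P = Σ w_i β_i = 0.20×0.40 + 0.46×0.46 + 0.07×0.28 + 0.27×1.55 = 0.7297
MRP = 8.51% − 5.18% = 3.33%
E(R_P) = R_f + β_P × MRP = 5.18% + 0.7297 × 3.33% = 7.61%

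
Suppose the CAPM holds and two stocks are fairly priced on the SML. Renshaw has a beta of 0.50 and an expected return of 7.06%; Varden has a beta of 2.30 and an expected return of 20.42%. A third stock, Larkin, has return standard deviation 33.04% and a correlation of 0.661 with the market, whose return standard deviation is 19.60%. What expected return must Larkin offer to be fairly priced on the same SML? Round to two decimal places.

11.62%

MRP = (20.42% − 7.06%) / (2.30 − 0.50) = 7.4222%
R_f = 7.06% − 0.50 × 7.4222% = 3.3489%
β_Larkin = ρ·σ_i/σ_m = 0.661 × 33.04 / 19.60 = 1.1143
E(R_Larkin) = R_f + β × MRP = 3.3489% + 1.1143 × 7.4222% = 11.62%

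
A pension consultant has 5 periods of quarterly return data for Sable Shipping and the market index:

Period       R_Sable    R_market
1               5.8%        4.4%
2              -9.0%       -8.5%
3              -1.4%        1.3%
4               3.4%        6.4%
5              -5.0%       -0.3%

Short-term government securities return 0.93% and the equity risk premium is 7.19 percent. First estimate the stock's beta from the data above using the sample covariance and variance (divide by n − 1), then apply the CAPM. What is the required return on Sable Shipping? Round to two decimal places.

Mean R_i = (5.8 − 9.0 − 1.4 + 3.4 − 5.0) / 5 = -1.2400%
Mean R_m = (4.4 − 8.5 + 1.3 + 6.4 − 0.3) / 5 = 0.6600%
Σ(R_i − R̄_i)(R_m − R̄_m) = 127.5520  ⇒  Cov = 127.5520 / 4 = 31.8880
Σ(R_m − R̄_m)² = 132.1720  ⇒  Var(R_m) = 132.1720 / 4 = 33.0430
β = Cov / Var(R_m) = 31.8880 / 33.0430 = 0.9650
E(R) = R_f + β × MRP = 0.93% + 0.9650 × 7.19% = 7.87%

7.87%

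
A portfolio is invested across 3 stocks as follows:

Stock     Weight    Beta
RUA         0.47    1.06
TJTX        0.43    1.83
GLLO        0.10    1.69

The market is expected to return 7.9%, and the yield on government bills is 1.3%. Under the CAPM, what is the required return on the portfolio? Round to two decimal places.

10.90%

β_P = Σ w_i β_i = 0.47×1.06 + 0.43×1.83 + 0.10×1.69 = 1.4541
MRP = 7.9% − 1.3% = 6.60%
E(R_P) = R_f + β_P × MRP = 1.3% + 1.4541 × 6.6% = 10.90%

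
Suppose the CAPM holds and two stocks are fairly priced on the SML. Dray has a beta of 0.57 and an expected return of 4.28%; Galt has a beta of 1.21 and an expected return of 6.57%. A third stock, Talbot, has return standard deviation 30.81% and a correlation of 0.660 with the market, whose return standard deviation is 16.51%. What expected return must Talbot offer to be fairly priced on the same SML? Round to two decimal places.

MRP = (6.57% − 4.28%) / (1.21 − 0.57) = 3.5781%
R_f = 4.28% − 0.57 × 3.5781% = 2.2405%
β_Talbot = ρ·σ_i/σ_m = 0.660 × 30.81 / 16.51 = 1.2317
E(R_Talbot) = R_f + β × MRP = 2.2405% + 1.2317 × 3.5781% = 6.65%

6.65%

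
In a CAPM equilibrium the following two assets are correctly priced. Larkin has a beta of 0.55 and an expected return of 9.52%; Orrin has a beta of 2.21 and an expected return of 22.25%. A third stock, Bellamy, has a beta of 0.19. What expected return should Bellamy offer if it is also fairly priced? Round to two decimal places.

MRP (SML slope) = (22.25% − 9.52%) / (2.21 − 0.55) = 12.73% / 1.66 = 7.6687%
R_f (intercept) = 9.52% − 0.55 × 7.6687% = 5.3022%
E(R_Bellamy) = R_f + β × MRP = 5.3022% + 0.19 × 7.6687% = 6.76%

6.76%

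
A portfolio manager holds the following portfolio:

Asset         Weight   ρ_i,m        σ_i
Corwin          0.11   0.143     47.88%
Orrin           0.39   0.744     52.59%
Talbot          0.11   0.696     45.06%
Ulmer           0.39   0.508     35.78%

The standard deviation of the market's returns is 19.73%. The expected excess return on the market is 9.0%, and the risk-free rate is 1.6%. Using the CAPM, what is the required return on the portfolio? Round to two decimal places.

13.71%

β_Corwin = 0.143 × 47.88% / 19.73% = 0.3470
β_Orrin = 0.744 × 52.59% / 19.73% = 1.9831
β_Talbot = 0.696 × 45.06% / 19.73% = 1.5895
β_Ulmer = 0.508 × 35.78% / 19.73% = 0.9212
β_P = Σ w_i β_i = 0.11×0.3470 + 0.39×1.9831 + 0.11×1.5895 + 0.39×0.9212 = 1.3457
E(R_P) = R_f + β_P × MRP = 1.6% + 1.3457 × 9.0% = 13.71%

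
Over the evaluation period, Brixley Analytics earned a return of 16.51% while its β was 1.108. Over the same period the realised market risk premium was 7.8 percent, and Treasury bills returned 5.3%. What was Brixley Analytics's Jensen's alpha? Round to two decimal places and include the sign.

+2.57%

CAPM benchmark = R_f + β(R_m − R_f) = 5.3% + 1.108 × 7.8% = 13.9424%
α = actual − benchmark = 16.51% − 13.9424% = +2.57%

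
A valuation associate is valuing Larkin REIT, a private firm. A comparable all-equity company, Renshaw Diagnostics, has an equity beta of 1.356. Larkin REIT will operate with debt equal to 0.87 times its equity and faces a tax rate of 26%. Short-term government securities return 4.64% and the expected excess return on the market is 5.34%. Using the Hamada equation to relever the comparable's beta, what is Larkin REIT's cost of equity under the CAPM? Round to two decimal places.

16.54%

β_L = β_U × [1 + (1 − t)(D/E)] = 1.356 × [1 + (1 − 0.26) × 0.87]
    = 1.356 × [1 + 0.74 × 0.87] = 1.356 × 1.6438 = 2.2290
E(R) = R_f + β_L × MRP = 4.64% + 2.2290 × 5.34% = 16.54%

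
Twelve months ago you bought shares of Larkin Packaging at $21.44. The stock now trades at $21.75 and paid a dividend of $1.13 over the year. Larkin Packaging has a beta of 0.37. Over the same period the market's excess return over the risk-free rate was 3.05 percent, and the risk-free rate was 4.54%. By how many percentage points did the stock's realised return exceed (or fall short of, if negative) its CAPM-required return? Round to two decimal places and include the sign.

+1.05%

Realised HPR = (P1 + D1 − P0) / P0 = (21.75 + 1.13 − 21.44) / 21.44 = 1.44 / 21.44 = 6.7164%
CAPM required = R_f + β·MRP = 4.54% + 0.37 × 3.05% = 5.6685%
α = realised − required = 6.7164% − 5.6685% = +1.05%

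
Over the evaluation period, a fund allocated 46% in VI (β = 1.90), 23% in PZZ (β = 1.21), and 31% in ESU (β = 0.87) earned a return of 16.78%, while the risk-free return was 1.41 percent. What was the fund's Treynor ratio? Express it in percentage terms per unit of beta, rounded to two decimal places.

10.81%

β_P = 0.46×1.90 + 0.23×1.21 + 0.31×0.87 = 1.4220
Treynor = (R_P − R_f) / β_P = (16.78% − 1.41%) / 1.4220 = 15.37% / 1.4220 = 10.81%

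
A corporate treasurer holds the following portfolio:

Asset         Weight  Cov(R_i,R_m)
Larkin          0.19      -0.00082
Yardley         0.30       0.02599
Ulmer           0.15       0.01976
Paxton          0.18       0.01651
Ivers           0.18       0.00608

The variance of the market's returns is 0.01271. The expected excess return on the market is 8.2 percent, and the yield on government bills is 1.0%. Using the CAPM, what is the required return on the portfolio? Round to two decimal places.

10.47%

β_Larkin = -0.00082 / 0.01271 = -0.0645
β_Yardley = 0.02599 / 0.01271 = 2.0448
β_Ulmer = 0.01976 / 0.01271 = 1.5547
β_Paxton = 0.01651 / 0.01271 = 1.2990
β_Ivers = 0.00608 / 0.01271 = 0.4784
β_P = Σ w_i β_i = 0.19×-0.0645 + 0.30×2.0448 + 0.15×1.5547 + 0.18×1.2990 + 0.18×0.4784 = 1.1543
E(R_P) = R_f + β_P × MRP = 1.0% + 1.1543 × 8.2% = 10.47%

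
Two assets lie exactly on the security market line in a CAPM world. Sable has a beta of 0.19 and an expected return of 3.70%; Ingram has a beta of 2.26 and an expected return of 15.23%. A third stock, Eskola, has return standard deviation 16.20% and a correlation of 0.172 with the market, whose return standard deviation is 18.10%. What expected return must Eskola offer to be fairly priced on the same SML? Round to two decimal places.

3.50%

MRP = (15.23% − 3.70%) / (2.26 − 0.19) = 5.5700%
R_f = 3.70% − 0.19 × 5.5700% = 2.6417%
β_Eskola = ρ·σ_i/σ_m = 0.172 × 16.20 / 18.10 = 0.1539
E(R_Eskola) = R_f + β × MRP = 2.6417% + 0.1539 × 5.5700% = 3.50%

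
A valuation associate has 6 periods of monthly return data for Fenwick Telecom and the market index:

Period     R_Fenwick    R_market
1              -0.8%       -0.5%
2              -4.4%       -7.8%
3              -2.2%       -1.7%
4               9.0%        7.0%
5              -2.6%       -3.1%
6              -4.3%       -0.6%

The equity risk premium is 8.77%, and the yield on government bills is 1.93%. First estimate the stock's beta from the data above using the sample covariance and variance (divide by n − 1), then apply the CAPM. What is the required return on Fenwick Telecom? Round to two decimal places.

9.99%

Mean R_i = (-0.8 − 4.4 − 2.2 + 9.0 − 2.6 − 4.3) / 6 = -0.8833%
Mean R_m = (-0.5 − 7.8 − 1.7 + 7.0 − 3.1 − 0.6) / 6 = -1.1167%
Σ(R_i − R̄_i)(R_m − R̄_m) = 106.1817  ⇒  Cov = 106.1817 / 5 = 21.2363
Σ(R_m − R̄_m)² = 115.4683  ⇒  Var(R_m) = 115.4683 / 5 = 23.0937
β = Cov / Var(R_m) = 21.2363 / 23.0937 = 0.9196
E(R) = R_f + β × MRP = 1.93% + 0.9196 × 8.77% = 9.99%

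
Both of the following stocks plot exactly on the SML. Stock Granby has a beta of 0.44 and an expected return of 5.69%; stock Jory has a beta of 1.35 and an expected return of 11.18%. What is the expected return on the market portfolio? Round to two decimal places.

9.07%

Both satisfy E(R) = R_f + β·MRP, so the slope of the SML is
MRP = (11.18% − 5.69%) / (1.35 − 0.44) = 5.49% / 0.91 = 6.0330%
R_f = E(R_Granby) − β_Granby·MRP = 5.69% − 0.44 × 6.0330% = 3.0355%
E(R_m) = R_f + MRP = 3.0355% + 6.0330% = 9.07%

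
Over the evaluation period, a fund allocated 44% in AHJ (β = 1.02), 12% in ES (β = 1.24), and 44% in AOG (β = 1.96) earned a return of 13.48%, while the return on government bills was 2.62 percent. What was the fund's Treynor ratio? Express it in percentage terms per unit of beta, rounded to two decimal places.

7.44%

β_P = 0.44×1.02 + 0.12×1.24 + 0.44×1.96 = 1.4600
Treynor = (R_P − R_f) / β_P = (13.48% − 2.62%) / 1.4600 = 10.86% / 1.4600 = 7.44%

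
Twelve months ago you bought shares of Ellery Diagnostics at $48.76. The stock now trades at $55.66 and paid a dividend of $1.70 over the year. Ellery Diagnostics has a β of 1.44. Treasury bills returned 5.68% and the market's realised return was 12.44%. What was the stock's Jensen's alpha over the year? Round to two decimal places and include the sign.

+2.22%

Realised HPR = (P1 + D1 − P0) / P0 = (55.66 + 1.70 − 48.76) / 48.76 = 8.60 / 48.76 = 17.6374%
MRP = 12.44% − 5.68% = 6.76%
CAPM required = R_f + β·MRP = 5.68% + 1.44 × 6.76% = 15.4144%
α = realised − required = 17.6374% − 15.4144% = +2.22%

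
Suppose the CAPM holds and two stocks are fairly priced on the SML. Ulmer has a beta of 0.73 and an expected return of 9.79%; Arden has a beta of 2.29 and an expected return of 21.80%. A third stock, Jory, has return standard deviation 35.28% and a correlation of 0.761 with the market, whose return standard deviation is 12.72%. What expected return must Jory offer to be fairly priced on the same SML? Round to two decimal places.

20.42%

MRP = (21.80% − 9.79%) / (2.29 − 0.73) = 7.6987%
R_f = 9.79% − 0.73 × 7.6987% = 4.1699%
β_Jory = ρ·σ_i/σ_m = 0.761 × 35.28 / 12.72 = 2.1107
E(R_Jory) = R_f + β × MRP = 4.1699% + 2.1107 × 7.6987% = 20.42%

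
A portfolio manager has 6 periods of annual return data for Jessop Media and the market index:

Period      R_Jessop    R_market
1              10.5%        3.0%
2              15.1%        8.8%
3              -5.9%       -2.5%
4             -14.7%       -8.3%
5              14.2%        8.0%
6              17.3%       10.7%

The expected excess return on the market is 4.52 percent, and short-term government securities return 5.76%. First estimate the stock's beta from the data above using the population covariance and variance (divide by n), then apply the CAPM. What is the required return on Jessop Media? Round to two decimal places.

Mean R_i = (10.5 + 15.1 − 5.9 − 14.7 + 14.2 + 17.3) / 6 = 6.0833%
Mean R_m = (3.0 + 8.8 − 2.5 − 8.3 + 8.0 + 10.7) / 6 = 3.2833%
Σ(R_i − R̄_i)(R_m − R̄_m) = 480.0083  ⇒  Cov = 480.0083 / 6 = 80.0014
Σ(R_m − R̄_m)² = 275.3883  ⇒  Var(R_m) = 275.3883 / 6 = 45.8981
β = Cov / Var(R_m) = 80.0014 / 45.8981 = 1.7430
E(R) = R_f + β × MRP = 5.76% + 1.7430 × 4.52% = 13.64%

13.64%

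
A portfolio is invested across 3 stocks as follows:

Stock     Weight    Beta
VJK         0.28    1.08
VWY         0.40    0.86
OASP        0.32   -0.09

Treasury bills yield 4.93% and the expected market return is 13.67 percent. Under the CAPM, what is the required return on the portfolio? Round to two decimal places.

β_P = Σ w_i β_i = 0.28×1.08 + 0.40×0.86 + 0.32×-0.09 = 0.6176
MRP = 13.67% − 4.93% = 8.74%
E(R_P) = R_f + β_P × MRP = 4.93% + 0.6176 × 8.74% = 10.33%

10.33%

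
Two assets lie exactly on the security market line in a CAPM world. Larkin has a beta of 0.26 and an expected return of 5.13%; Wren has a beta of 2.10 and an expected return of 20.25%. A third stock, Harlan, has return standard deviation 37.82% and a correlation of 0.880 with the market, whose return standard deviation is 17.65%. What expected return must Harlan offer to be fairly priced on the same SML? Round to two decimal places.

MRP = (20.25% − 5.13%) / (2.10 − 0.26) = 8.2174%
R_f = 5.13% − 0.26 × 8.2174% = 2.9935%
β_Harlan = ρ·σ_i/σ_m = 0.880 × 37.82 / 17.65 = 1.8856
E(R_Harlan) = R_f + β × MRP = 2.9935% + 1.8856 × 8.2174% = 18.49%

18.49%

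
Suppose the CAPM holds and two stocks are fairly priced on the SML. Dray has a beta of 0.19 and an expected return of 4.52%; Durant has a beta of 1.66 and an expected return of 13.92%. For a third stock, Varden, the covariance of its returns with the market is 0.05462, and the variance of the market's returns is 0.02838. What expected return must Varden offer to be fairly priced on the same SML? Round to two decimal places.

15.61%

MRP = (13.92% − 4.52%) / (1.66 − 0.19) = 6.3946%
R_f = 4.52% − 0.19 × 6.3946% = 3.3050%
β_Varden = Cov / Var(R_m) = 0.05462 / 0.02838 = 1.9246
E(R_Varden) = R_f + β × MRP = 3.3050% + 1.9246 × 6.3946% = 15.61%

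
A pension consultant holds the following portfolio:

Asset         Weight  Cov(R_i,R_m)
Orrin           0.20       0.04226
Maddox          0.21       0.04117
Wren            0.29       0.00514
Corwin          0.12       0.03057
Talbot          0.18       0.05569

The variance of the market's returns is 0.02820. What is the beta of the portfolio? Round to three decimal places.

β_Orrin = 0.04226 / 0.02820 = 1.4986
β_Maddox = 0.04117 / 0.02820 = 1.4599
β_Wren = 0.00514 / 0.02820 = 0.1823
β_Corwin = 0.03057 / 0.02820 = 1.0840
β_Talbot = 0.05569 / 0.02820 = 1.9748
β_P = Σ w_i β_i = 0.20×1.4986 + 0.21×1.4599 + 0.29×0.1823 + 0.12×1.0840 + 0.18×1.9748 = 1.1447

1.145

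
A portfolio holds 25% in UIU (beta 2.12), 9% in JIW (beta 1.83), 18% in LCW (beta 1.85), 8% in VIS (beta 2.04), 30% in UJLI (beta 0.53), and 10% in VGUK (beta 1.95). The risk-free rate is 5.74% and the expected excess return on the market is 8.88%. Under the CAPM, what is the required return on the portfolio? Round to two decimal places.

β_P = Σ w_i β_i = 0.25×2.12 + 0.09×1.83 + 0.18×1.85 + 0.08×2.04 + 0.30×0.53 + 0.10×1.95 = 1.5449
E(R_P) = R_f + β_P × MRP = 5.74% + 1.5449 × 8.88% = 19.46%

19.46%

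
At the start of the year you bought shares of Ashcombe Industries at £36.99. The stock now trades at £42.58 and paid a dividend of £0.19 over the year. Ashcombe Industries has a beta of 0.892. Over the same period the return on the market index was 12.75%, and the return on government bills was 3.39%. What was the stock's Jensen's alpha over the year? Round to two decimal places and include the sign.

+3.89%

Realised HPR = (P1 + D1 − P0) / P0 = (42.58 + 0.19 − 36.99) / 36.99 = 5.78 / 36.99 = 15.6258%
MRP = 12.75% − 3.39% = 9.36%
CAPM required = R_f + β·MRP = 3.39% + 0.892 × 9.36% = 11.73912%
α = realised − required = 15.6258% − 11.73912% = +3.89%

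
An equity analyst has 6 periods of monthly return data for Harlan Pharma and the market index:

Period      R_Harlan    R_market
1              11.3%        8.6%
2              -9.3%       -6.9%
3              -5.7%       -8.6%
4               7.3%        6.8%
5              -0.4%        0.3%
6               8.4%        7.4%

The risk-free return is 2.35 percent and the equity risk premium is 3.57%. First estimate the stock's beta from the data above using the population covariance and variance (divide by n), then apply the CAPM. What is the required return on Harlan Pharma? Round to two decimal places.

6.17%

Mean R_i = (11.3 − 9.3 − 5.7 + 7.3 − 0.4 + 8.4) / 6 = 1.9333%
Mean R_m = (8.6 − 6.9 − 8.6 + 6.8 + 0.3 + 7.4) / 6 = 1.2667%
Σ(R_i − R̄_i)(R_m − R̄_m) = 307.3567  ⇒  Cov = 307.3567 / 6 = 51.2261
Σ(R_m − R̄_m)² = 286.9933  ⇒  Var(R_m) = 286.9933 / 6 = 47.8322
β = Cov / Var(R_m) = 51.2261 / 47.8322 = 1.0710
E(R) = R_f + β × MRP = 2.35% + 1.0710 × 3.57% = 6.17%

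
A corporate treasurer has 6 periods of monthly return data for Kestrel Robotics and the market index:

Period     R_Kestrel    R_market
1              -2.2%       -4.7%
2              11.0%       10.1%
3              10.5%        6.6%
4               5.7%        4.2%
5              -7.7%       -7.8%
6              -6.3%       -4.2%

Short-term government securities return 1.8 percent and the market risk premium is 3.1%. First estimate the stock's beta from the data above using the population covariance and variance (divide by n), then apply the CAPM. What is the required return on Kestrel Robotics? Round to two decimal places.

Mean R_i = (-2.2 + 11.0 + 10.5 + 5.7 − 7.7 − 6.3) / 6 = 1.8333%
Mean R_m = (-4.7 + 10.1 + 6.6 + 4.2 − 7.8 − 4.2) / 6 = 0.7000%
Σ(R_i − R̄_i)(R_m − R̄_m) = 293.5000  ⇒  Cov = 293.5000 / 6 = 48.9167
Σ(R_m − R̄_m)² = 260.8400  ⇒  Var(R_m) = 260.8400 / 6 = 43.4733
β = Cov / Var(R_m) = 48.9167 / 43.4733 = 1.1252
E(R) = R_f + β × MRP = 1.8% + 1.1252 × 3.1% = 5.29%

5.29%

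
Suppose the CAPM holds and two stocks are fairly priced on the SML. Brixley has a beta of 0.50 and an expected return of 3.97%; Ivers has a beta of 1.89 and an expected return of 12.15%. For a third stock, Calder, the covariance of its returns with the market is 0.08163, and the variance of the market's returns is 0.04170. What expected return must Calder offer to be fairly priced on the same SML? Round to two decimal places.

12.55%

MRP = (12.15% − 3.97%) / (1.89 − 0.50) = 5.8849%
R_f = 3.97% − 0.50 × 5.8849% = 1.0276%
β_Calder = Cov / Var(R_m) = 0.08163 / 0.04170 = 1.9576
E(R_Calder) = R_f + β × MRP = 1.0276% + 1.9576 × 5.8849% = 12.55%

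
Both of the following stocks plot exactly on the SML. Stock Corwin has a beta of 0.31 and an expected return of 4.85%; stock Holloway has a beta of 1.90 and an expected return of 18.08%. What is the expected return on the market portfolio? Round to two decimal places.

Both satisfy E(R) = R_f + β·MRP, so the slope of the SML is
MRP = (18.08% − 4.85%) / (1.90 − 0.31) = 13.23% / 1.59 = 8.3208%
R_f = E(R_Corwin) − β_Corwin·MRP = 4.85% − 0.31 × 8.3208% = 2.2706%
E(R_m) = R_f + MRP = 2.2706% + 8.3208% = 10.59%

10.59%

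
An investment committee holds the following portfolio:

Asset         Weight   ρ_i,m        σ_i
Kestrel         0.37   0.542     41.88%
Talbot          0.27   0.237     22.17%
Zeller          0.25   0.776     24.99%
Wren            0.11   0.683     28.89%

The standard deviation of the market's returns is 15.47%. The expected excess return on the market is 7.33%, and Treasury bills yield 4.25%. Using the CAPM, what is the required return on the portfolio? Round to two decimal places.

β_Kestrel = 0.542 × 41.88% / 15.47% = 1.4673
β_Talbot = 0.237 × 22.17% / 15.47% = 0.3396
β_Zeller = 0.776 × 24.99% / 15.47% = 1.2535
β_Wren = 0.683 × 28.89% / 15.47% = 1.2755
β_P = Σ w_i β_i = 0.37×1.4673 + 0.27×0.3396 + 0.25×1.2535 + 0.11×1.2755 = 1.0883
E(R_P) = R_f + β_P × MRP = 4.25% + 1.0883 × 7.33% = 12.23%

12.23%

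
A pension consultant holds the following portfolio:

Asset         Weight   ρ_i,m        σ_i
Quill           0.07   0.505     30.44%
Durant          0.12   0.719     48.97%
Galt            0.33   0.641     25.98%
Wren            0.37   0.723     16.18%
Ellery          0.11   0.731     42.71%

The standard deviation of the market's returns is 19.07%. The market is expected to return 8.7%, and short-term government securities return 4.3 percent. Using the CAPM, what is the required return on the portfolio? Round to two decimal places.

8.58%

β_Quill = 0.505 × 30.44% / 19.07% = 0.8061
β_Durant = 0.719 × 48.97% / 19.07% = 1.8463
β_Galt = 0.641 × 25.98% / 19.07% = 0.8733
β_Wren = 0.723 × 16.18% / 19.07% = 0.6134
β_Ellery = 0.731 × 42.71% / 19.07% = 1.6372
β_P = Σ w_i β_i = 0.07×0.8061 + 0.12×1.8463 + 0.33×0.8733 + 0.37×0.6134 + 0.11×1.6372 = 0.9732
MRP = 8.7% − 4.3% = 4.40%
E(R_P) = R_f + β_P × MRP = 4.3% + 0.9732 × 4.4% = 8.58%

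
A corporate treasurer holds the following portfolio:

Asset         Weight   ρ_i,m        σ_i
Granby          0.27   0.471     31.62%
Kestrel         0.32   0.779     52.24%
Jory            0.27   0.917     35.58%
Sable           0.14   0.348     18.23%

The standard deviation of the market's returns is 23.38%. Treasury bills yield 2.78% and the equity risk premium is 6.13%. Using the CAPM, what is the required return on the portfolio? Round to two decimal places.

β_Granby = 0.471 × 31.62% / 23.38% = 0.6370
β_Kestrel = 0.779 × 52.24% / 23.38% = 1.7406
β_Jory = 0.917 × 35.58% / 23.38% = 1.3955
β_Sable = 0.348 × 18.23% / 23.38% = 0.2713
β_P = Σ w_i β_i = 0.27×0.6370 + 0.32×1.7406 + 0.27×1.3955 + 0.14×0.2713 = 1.1437
E(R_P) = R_f + β_P × MRP = 2.78% + 1.1437 × 6.13% = 9.79%

9.79%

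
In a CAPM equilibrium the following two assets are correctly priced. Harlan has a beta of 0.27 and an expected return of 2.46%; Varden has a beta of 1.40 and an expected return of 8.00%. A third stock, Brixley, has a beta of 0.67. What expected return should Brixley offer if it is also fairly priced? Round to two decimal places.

4.42%

MRP (SML slope) = (8.00% − 2.46%) / (1.40 − 0.27) = 5.54% / 1.13 = 4.9027%
R_f (intercept) = 2.46% − 0.27 × 4.9027% = 1.1363%
E(R_Brixley) = R_f + β × MRP = 1.1363% + 0.67 × 4.9027% = 4.42%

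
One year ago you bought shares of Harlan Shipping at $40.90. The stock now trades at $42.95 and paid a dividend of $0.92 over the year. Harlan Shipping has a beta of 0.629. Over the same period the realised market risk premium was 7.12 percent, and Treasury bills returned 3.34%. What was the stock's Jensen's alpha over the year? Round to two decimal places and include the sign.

Realised HPR = (P1 + D1 − P0) / P0 = (42.95 + 0.92 − 40.90) / 40.90 = 2.97 / 40.90 = 7.2616%
CAPM required = R_f + β·MRP = 3.34% + 0.629 × 7.12% = 7.81848%
α = realised − required = 7.2616% − 7.81848% = -0.56%

-0.56%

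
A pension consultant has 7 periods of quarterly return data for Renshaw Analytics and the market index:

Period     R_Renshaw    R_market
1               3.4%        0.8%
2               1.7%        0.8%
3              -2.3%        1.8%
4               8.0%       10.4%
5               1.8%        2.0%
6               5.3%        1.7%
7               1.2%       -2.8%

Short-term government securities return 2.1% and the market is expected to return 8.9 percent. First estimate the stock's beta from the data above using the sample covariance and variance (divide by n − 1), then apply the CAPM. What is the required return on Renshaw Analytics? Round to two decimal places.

Mean R_i = (3.4 + 1.7 − 2.3 + 8.0 + 1.8 + 5.3 + 1.2) / 7 = 2.7286%
Mean R_m = (0.8 + 0.8 + 1.8 + 10.4 + 2.0 + 1.7 − 2.8) / 7 = 2.1000%
Σ(R_i − R̄_i)(R_m − R̄_m) = 52.2800  ⇒  Cov = 52.2800 / 6 = 8.7133
Σ(R_m − R̄_m)² = 96.5400  ⇒  Var(R_m) = 96.5400 / 6 = 16.0900
β = Cov / Var(R_m) = 8.7133 / 16.0900 = 0.5415
MRP = 8.9% − 2.1% = 6.80%
E(R) = R_f + β × MRP = 2.1% + 0.5415 × 6.8% = 5.78%

5.78%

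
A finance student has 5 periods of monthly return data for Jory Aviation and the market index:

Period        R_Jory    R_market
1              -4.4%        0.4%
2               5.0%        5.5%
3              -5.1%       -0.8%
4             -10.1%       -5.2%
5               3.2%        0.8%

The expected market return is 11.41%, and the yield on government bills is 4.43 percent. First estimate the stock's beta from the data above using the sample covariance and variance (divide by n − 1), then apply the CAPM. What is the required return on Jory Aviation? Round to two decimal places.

14.73%

Mean R_i = (-4.4 + 5.0 − 5.1 − 10.1 + 3.2) / 5 = -2.2800%
Mean R_m = (0.4 + 5.5 − 0.8 − 5.2 + 0.8) / 5 = 0.1400%
Σ(R_i − R̄_i)(R_m − R̄_m) = 86.4960  ⇒  Cov = 86.4960 / 4 = 21.6240
Σ(R_m − R̄_m)² = 58.6320  ⇒  Var(R_m) = 58.6320 / 4 = 14.6580
β = Cov / Var(R_m) = 21.6240 / 14.6580 = 1.4752
MRP = 11.41% − 4.43% = 6.98%
E(R) = R_f + β × MRP = 4.43% + 1.4752 × 6.98% = 14.73%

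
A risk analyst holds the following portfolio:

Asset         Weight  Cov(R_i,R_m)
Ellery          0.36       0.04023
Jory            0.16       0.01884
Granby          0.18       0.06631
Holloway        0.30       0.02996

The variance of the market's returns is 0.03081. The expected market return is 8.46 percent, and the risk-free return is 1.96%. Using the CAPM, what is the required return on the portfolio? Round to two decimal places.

β_Ellery = 0.04023 / 0.03081 = 1.3057
β_Jory = 0.01884 / 0.03081 = 0.6115
β_Granby = 0.06631 / 0.03081 = 2.1522
β_Holloway = 0.02996 / 0.03081 = 0.9724
β_P = Σ w_i β_i = 0.36×1.3057 + 0.16×0.6115 + 0.18×2.1522 + 0.30×0.9724 = 1.2470
MRP = 8.46% − 1.96% = 6.50%
E(R_P) = R_f + β_P × MRP = 1.96% + 1.2470 × 6.50% = 10.07%

10.07%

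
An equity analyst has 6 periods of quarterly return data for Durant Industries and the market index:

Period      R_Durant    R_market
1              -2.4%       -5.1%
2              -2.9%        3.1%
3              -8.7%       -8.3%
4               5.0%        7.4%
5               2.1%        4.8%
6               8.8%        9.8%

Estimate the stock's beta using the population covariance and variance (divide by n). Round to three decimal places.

Mean R_i = (-2.4 − 2.9 − 8.7 + 5.0 + 2.1 + 8.8) / 6 = 0.3167%
Mean R_m = (-5.1 + 3.1 − 8.3 + 7.4 + 4.8 + 9.8) / 6 = 1.9500%
Σ(R_i − R̄_i)(R_m − R̄_m) = 205.0750  ⇒  Cov = 205.0750 / 6 = 34.1792
Σ(R_m − R̄_m)² = 255.5350  ⇒  Var(R_m) = 255.5350 / 6 = 42.5892
β = Cov / Var(R_m) = 34.1792 / 42.5892 = 0.8025

0.803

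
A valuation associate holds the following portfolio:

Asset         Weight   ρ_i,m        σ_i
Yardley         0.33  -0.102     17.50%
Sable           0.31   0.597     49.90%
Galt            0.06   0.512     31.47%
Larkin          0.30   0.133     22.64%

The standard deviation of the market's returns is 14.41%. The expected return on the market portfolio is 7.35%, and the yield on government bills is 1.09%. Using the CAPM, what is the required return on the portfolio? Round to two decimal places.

5.66%

β_Yardley = -0.102 × 17.50% / 14.41% = -0.1239
β_Sable = 0.597 × 49.90% / 14.41% = 2.0673
β_Galt = 0.512 × 31.47% / 14.41% = 1.1182
β_Larkin = 0.133 × 22.64% / 14.41% = 0.2090
β_P = Σ w_i β_i = 0.33×-0.1239 + 0.31×2.0673 + 0.06×1.1182 + 0.30×0.2090 = 0.7298
MRP = 7.35% − 1.09% = 6.26%
E(R_P) = R_f + β_P × MRP = 1.09% + 0.7298 × 6.26% = 5.66%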